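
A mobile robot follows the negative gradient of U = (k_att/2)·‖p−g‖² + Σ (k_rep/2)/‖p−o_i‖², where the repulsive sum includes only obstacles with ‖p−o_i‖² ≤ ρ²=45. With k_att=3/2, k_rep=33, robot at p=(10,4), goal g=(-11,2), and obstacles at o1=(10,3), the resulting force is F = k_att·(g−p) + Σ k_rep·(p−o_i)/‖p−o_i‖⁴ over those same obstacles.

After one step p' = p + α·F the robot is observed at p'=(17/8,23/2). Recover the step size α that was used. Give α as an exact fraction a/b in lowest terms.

α = 1/4

F_att = 3/2·(g−p) = 3/2·(-21,-2) = (-31.5000,-3.0000)
o1: d²=1 ≤ ρ²=45; F_rep = 33·(0,1)/1² = (0.0000,33.0000)
F = F_att + ΣF_rep = (-31.5000,30.0000)
Δp = p'−p = (-7.8750,7.5000); α = Δx/Fx = (-63/8) / (-63/2) = 1/4
check: Δy/Fy = (15/2) / (30) = 1/4 ✓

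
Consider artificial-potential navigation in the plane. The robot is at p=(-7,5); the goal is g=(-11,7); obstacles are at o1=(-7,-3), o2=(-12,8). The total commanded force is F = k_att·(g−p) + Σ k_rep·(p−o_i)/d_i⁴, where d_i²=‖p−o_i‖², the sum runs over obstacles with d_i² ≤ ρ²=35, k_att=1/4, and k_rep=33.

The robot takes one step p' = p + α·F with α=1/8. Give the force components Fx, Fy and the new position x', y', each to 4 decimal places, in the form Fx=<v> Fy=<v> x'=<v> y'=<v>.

F_att = 1/4·(g−p) = 1/4·(-4,2) = (-1.0000,0.5000)
o1: d²=64 > ρ²=35 → inactive
o2: d²=34 ≤ ρ²=35; F_rep = 33·(5,-3)/34² = (0.1427,-0.0856)
F = F_att + ΣF_rep = (-0.8573,0.4144)
p' = p + 1/8·F = (-7.1072,5.0518)

Fx=-0.8573 Fy=0.4144 x'=-7.1072 y'=5.0518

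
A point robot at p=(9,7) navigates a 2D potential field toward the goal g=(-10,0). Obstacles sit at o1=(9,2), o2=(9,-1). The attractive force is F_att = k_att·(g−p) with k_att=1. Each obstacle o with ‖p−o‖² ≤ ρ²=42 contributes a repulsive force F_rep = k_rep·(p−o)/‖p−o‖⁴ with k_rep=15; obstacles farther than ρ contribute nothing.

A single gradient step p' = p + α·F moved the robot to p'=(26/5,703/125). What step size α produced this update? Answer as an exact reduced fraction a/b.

α = 1/5

F_att = 1·(g−p) = 1·(-19,-7) = (-19.0000,-7.0000)
o1: d²=25 ≤ ρ²=42; F_rep = 15·(0,5)/25² = (0.0000,0.1200)
o2: d²=64 > ρ²=42 → inactive
F = F_att + ΣF_rep = (-19.0000,-6.8800)
Δp = p'−p = (-3.8000,-1.3760); α = Δx/Fx = (-19/5) / (-19) = 1/5
check: Δy/Fy = (-172/125) / (-172/25) = 1/5 ✓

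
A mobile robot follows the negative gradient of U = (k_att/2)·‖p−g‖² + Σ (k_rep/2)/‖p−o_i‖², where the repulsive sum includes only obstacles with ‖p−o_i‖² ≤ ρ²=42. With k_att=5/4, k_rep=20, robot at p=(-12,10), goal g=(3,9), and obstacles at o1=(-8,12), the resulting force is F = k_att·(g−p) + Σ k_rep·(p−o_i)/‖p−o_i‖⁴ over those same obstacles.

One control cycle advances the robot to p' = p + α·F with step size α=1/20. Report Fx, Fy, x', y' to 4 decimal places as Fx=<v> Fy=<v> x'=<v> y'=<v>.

Fx=18.5500 Fy=-1.3500 x'=-11.0725 y'=9.9325

F_att = 5/4·(g−p) = 5/4·(15,-1) = (18.7500,-1.2500)
o1: d²=20 ≤ ρ²=42; F_rep = 20·(-4,-2)/20² = (-0.2000,-0.1000)
F = F_att + ΣF_rep = (18.5500,-1.3500)
p' = p + 1/20·F = (-11.0725,9.9325)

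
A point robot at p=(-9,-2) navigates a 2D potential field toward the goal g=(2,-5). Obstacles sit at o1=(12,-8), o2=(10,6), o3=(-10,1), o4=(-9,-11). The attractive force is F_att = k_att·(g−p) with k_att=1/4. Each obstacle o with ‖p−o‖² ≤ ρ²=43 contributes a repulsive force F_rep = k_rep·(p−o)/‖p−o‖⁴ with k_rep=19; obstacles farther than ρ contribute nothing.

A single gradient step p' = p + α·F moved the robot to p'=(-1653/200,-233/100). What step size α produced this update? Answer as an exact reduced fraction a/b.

F_att = 1/4·(g−p) = 1/4·(11,-3) = (2.7500,-0.7500)
o1: d²=477 > ρ²=43 → inactive
o2: d²=425 > ρ²=43 → inactive
o3: d²=10 ≤ ρ²=43; F_rep = 19·(1,-3)/10² = (0.1900,-0.5700)
o4: d²=81 > ρ²=43 → inactive
F = F_att + ΣF_rep = (2.9400,-1.3200)
Δp = p'−p = (0.7350,-0.3300); α = Δx/Fx = (147/200) / (147/50) = 1/4
check: Δy/Fy = (-33/100) / (-33/25) = 1/4 ✓

α = 1/4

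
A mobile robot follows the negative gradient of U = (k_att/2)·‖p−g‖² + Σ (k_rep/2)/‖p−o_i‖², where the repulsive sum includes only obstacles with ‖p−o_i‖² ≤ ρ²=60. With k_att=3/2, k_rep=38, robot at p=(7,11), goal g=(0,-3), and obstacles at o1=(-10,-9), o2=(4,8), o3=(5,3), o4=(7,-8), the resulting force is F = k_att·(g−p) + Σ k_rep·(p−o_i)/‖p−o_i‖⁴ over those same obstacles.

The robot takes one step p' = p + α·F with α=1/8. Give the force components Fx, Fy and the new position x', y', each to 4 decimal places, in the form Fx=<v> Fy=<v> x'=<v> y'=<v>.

F_att = 3/2·(g−p) = 3/2·(-7,-14) = (-10.5000,-21.0000)
o1: d²=689 > ρ²=60 → inactive
o2: d²=18 ≤ ρ²=60; F_rep = 38·(3,3)/18² = (0.3519,0.3519)
o3: d²=68 > ρ²=60 → inactive
o4: d²=361 > ρ²=60 → inactive
F = F_att + ΣF_rep = (-10.1481,-20.6481)
p' = p + 1/8·F = (5.7315,8.4190)

Fx=-10.1481 Fy=-20.6481 x'=5.7315 y'=8.4190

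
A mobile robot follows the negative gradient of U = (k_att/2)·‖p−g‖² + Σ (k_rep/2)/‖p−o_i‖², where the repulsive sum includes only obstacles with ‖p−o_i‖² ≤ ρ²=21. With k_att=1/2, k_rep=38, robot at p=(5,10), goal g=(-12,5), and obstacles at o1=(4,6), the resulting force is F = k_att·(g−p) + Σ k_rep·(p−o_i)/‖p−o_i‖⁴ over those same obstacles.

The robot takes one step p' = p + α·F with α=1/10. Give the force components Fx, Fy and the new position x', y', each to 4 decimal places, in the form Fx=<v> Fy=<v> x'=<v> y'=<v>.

Fx=-8.3685 Fy=-1.9740 x'=4.1631 y'=9.8026

F_att = 1/2·(g−p) = 1/2·(-17,-5) = (-8.5000,-2.5000)
o1: d²=17 ≤ ρ²=21; F_rep = 38·(1,4)/17² = (0.1315,0.5260)
F = F_att + ΣF_rep = (-8.3685,-1.9740)
p' = p + 1/10·F = (4.1631,9.8026)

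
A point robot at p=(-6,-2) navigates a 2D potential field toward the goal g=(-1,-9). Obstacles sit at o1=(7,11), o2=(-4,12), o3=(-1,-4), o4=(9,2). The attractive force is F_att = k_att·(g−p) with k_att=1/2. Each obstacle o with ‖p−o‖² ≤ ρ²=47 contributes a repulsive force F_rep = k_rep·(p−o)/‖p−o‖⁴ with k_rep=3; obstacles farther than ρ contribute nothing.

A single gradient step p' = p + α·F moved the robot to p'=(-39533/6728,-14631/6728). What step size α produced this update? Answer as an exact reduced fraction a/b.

F_att = 1/2·(g−p) = 1/2·(5,-7) = (2.5000,-3.5000)
o1: d²=338 > ρ²=47 → inactive
o2: d²=200 > ρ²=47 → inactive
o3: d²=29 ≤ ρ²=47; F_rep = 3·(-5,2)/29² = (-0.0178,0.0071)
o4: d²=241 > ρ²=47 → inactive
F = F_att + ΣF_rep = (2.4822,-3.4929)
Δp = p'−p = (0.1241,-0.1746); α = Δx/Fx = (835/6728) / (4175/1682) = 1/20
check: Δy/Fy = (-1175/6728) / (-5875/1682) = 1/20 ✓

α = 1/20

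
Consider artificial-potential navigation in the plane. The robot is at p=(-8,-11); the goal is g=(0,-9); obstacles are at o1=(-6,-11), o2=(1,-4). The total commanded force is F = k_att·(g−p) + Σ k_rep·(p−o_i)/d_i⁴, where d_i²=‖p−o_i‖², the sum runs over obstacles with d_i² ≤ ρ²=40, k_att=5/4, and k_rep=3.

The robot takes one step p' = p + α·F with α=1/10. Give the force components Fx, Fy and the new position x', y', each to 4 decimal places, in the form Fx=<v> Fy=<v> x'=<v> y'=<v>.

F_att = 5/4·(g−p) = 5/4·(8,2) = (10.0000,2.5000)
o1: d²=4 ≤ ρ²=40; F_rep = 3·(-2,0)/4² = (-0.3750,0.0000)
o2: d²=130 > ρ²=40 → inactive
F = F_att + ΣF_rep = (9.6250,2.5000)
p' = p + 1/10·F = (-7.0375,-10.7500)

Fx=9.6250 Fy=2.5000 x'=-7.0375 y'=-10.7500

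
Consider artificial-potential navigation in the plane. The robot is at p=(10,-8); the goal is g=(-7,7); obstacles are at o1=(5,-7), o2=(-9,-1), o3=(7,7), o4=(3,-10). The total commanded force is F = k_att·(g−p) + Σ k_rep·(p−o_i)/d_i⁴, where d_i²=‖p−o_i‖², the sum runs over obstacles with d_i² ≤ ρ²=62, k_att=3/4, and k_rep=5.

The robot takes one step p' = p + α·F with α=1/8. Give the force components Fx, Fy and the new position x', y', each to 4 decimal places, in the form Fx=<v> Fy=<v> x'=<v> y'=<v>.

F_att = 3/4·(g−p) = 3/4·(-17,15) = (-12.7500,11.2500)
o1: d²=26 ≤ ρ²=62; F_rep = 5·(5,-1)/26² = (0.0370,-0.0074)
o2: d²=410 > ρ²=62 → inactive
o3: d²=234 > ρ²=62 → inactive
o4: d²=53 ≤ ρ²=62; F_rep = 5·(7,2)/53² = (0.0125,0.0036)
F = F_att + ΣF_rep = (-12.7006,11.2462)
p' = p + 1/8·F = (8.4124,-6.5942)

Fx=-12.7006 Fy=11.2462 x'=8.4124 y'=-6.5942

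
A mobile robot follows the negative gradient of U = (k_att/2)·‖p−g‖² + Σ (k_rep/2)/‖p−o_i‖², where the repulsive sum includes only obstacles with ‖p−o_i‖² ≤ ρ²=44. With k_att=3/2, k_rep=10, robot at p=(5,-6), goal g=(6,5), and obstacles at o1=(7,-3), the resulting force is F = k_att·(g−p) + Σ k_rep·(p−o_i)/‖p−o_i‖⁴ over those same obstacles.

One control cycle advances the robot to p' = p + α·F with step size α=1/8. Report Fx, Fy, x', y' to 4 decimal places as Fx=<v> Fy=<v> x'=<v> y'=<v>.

F_att = 3/2·(g−p) = 3/2·(1,11) = (1.5000,16.5000)
o1: d²=13 ≤ ρ²=44; F_rep = 10·(-2,-3)/13² = (-0.1183,-0.1775)
F = F_att + ΣF_rep = (1.3817,16.3225)
p' = p + 1/8·F = (5.1727,-3.9597)

Fx=1.3817 Fy=16.3225 x'=5.1727 y'=-3.9597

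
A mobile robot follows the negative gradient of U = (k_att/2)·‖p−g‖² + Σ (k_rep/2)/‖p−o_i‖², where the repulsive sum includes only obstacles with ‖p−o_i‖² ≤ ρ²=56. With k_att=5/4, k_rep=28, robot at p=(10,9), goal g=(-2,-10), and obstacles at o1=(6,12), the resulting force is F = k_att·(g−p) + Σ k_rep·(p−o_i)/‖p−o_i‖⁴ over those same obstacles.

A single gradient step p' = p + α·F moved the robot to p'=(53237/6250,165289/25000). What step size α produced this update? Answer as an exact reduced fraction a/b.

α = 1/10

F_att = 5/4·(g−p) = 5/4·(-12,-19) = (-15.0000,-23.7500)
o1: d²=25 ≤ ρ²=56; F_rep = 28·(4,-3)/25² = (0.1792,-0.1344)
F = F_att + ΣF_rep = (-14.8208,-23.8844)
Δp = p'−p = (-1.4821,-2.3884); α = Δx/Fx = (-9263/6250) / (-9263/625) = 1/10
check: Δy/Fy = (-59711/25000) / (-59711/2500) = 1/10 ✓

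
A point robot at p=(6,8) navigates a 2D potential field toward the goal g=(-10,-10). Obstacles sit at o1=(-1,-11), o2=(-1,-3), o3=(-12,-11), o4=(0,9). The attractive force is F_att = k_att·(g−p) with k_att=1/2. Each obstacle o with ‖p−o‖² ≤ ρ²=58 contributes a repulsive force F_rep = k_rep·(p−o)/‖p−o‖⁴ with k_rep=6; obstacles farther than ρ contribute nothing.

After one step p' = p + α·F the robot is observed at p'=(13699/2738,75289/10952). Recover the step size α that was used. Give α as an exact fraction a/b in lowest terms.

α = 1/8

F_att = 1/2·(g−p) = 1/2·(-16,-18) = (-8.0000,-9.0000)
o1: d²=410 > ρ²=58 → inactive
o2: d²=170 > ρ²=58 → inactive
o3: d²=685 > ρ²=58 → inactive
o4: d²=37 ≤ ρ²=58; F_rep = 6·(6,-1)/37² = (0.0263,-0.0044)
F = F_att + ΣF_rep = (-7.9737,-9.0044)
Δp = p'−p = (-0.9967,-1.1255); α = Δx/Fx = (-2729/2738) / (-10916/1369) = 1/8
check: Δy/Fy = (-12327/10952) / (-12327/1369) = 1/8 ✓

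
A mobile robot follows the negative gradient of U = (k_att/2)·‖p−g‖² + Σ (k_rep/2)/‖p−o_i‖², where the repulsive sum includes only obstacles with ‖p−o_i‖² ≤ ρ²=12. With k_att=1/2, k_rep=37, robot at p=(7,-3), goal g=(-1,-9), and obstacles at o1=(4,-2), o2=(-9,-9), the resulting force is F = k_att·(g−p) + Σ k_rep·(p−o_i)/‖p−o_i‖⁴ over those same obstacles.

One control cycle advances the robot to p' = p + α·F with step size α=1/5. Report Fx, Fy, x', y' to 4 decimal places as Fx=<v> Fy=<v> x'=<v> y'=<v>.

Fx=-2.8900 Fy=-3.3700 x'=6.4220 y'=-3.6740

F_att = 1/2·(g−p) = 1/2·(-8,-6) = (-4.0000,-3.0000)
o1: d²=10 ≤ ρ²=12; F_rep = 37·(3,-1)/10² = (1.1100,-0.3700)
o2: d²=292 > ρ²=12 → inactive
F = F_att + ΣF_rep = (-2.8900,-3.3700)
p' = p + 1/5·F = (6.4220,-3.6740)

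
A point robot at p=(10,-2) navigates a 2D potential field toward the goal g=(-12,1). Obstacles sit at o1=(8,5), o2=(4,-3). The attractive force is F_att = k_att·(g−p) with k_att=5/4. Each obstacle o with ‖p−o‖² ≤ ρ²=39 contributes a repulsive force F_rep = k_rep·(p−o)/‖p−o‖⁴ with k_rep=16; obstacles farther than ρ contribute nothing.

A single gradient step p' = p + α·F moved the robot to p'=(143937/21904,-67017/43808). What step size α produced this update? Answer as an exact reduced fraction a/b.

F_att = 5/4·(g−p) = 5/4·(-22,3) = (-27.5000,3.7500)
o1: d²=53 > ρ²=39 → inactive
o2: d²=37 ≤ ρ²=39; F_rep = 16·(6,1)/37² = (0.0701,0.0117)
F = F_att + ΣF_rep = (-27.4299,3.7617)
Δp = p'−p = (-3.4287,0.4702); α = Δx/Fx = (-75103/21904) / (-75103/2738) = 1/8
check: Δy/Fy = (20599/43808) / (20599/5476) = 1/8 ✓

α = 1/8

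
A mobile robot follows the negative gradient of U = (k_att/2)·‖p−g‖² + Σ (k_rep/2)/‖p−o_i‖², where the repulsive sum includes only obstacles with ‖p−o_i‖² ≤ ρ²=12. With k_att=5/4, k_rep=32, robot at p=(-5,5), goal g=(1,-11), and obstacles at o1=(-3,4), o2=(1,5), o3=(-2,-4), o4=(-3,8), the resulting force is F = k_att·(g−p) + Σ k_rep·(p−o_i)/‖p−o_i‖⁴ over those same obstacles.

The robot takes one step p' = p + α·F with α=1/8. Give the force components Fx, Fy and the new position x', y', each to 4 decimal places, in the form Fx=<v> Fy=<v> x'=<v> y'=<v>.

Fx=4.9400 Fy=-18.7200 x'=-4.3825 y'=2.6600

F_att = 5/4·(g−p) = 5/4·(6,-16) = (7.5000,-20.0000)
o1: d²=5 ≤ ρ²=12; F_rep = 32·(-2,1)/5² = (-2.5600,1.2800)
o2: d²=36 > ρ²=12 → inactive
o3: d²=90 > ρ²=12 → inactive
o4: d²=13 > ρ²=12 → inactive
F = F_att + ΣF_rep = (4.9400,-18.7200)
p' = p + 1/8·F = (-4.3825,2.6600)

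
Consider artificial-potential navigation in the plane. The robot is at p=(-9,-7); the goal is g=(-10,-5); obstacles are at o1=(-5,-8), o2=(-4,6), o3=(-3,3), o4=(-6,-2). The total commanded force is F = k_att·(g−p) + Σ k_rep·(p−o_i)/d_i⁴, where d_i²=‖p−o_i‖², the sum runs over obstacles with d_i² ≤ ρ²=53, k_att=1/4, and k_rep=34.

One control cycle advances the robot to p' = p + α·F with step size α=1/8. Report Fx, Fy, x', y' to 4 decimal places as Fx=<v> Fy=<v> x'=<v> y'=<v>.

Fx=-0.8088 Fy=0.4706 x'=-9.1011 y'=-6.9412

F_att = 1/4·(g−p) = 1/4·(-1,2) = (-0.2500,0.5000)
o1: d²=17 ≤ ρ²=53; F_rep = 34·(-4,1)/17² = (-0.4706,0.1176)
o2: d²=194 > ρ²=53 → inactive
o3: d²=136 > ρ²=53 → inactive
o4: d²=34 ≤ ρ²=53; F_rep = 34·(-3,-5)/34² = (-0.0882,-0.1471)
F = F_att + ΣF_rep = (-0.8088,0.4706)
p' = p + 1/8·F = (-9.1011,-6.9412)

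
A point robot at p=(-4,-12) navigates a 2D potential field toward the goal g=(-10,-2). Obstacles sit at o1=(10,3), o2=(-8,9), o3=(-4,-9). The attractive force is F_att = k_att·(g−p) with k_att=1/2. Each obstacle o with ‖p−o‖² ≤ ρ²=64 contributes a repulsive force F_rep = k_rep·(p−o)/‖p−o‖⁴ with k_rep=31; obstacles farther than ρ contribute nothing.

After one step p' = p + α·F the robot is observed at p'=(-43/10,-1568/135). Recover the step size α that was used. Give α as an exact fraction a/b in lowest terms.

α = 1/10

F_att = 1/2·(g−p) = 1/2·(-6,10) = (-3.0000,5.0000)
o1: d²=421 > ρ²=64 → inactive
o2: d²=457 > ρ²=64 → inactive
o3: d²=9 ≤ ρ²=64; F_rep = 31·(0,-3)/9² = (0.0000,-1.1481)
F = F_att + ΣF_rep = (-3.0000,3.8519)
Δp = p'−p = (-0.3000,0.3852); α = Δx/Fx = (-3/10) / (-3) = 1/10
check: Δy/Fy = (52/135) / (104/27) = 1/10 ✓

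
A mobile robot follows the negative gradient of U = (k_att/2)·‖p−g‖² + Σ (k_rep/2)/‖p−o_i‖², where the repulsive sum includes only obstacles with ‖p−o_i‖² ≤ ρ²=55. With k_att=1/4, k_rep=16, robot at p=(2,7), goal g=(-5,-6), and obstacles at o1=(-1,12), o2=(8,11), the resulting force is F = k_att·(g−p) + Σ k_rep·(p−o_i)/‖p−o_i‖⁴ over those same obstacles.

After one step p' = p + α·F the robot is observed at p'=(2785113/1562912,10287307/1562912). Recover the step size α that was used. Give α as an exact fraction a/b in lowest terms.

F_att = 1/4·(g−p) = 1/4·(-7,-13) = (-1.7500,-3.2500)
o1: d²=34 ≤ ρ²=55; F_rep = 16·(3,-5)/34² = (0.0415,-0.0692)
o2: d²=52 ≤ ρ²=55; F_rep = 16·(-6,-4)/52² = (-0.0355,-0.0237)
F = F_att + ΣF_rep = (-1.7440,-3.3429)
Δp = p'−p = (-0.2180,-0.4179); α = Δx/Fx = (-340711/1562912) / (-340711/195364) = 1/8
check: Δy/Fy = (-653077/1562912) / (-653077/195364) = 1/8 ✓

α = 1/8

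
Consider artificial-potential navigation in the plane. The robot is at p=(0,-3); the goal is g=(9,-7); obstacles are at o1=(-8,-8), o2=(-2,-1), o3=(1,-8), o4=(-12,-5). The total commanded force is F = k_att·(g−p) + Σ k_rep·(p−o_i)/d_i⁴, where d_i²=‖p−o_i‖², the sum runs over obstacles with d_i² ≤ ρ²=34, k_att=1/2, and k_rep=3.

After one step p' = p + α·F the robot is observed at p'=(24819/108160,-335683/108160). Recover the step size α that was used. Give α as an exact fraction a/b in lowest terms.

F_att = 1/2·(g−p) = 1/2·(9,-4) = (4.5000,-2.0000)
o1: d²=89 > ρ²=34 → inactive
o2: d²=8 ≤ ρ²=34; F_rep = 3·(2,-2)/8² = (0.0938,-0.0938)
o3: d²=26 ≤ ρ²=34; F_rep = 3·(-1,5)/26² = (-0.0044,0.0222)
o4: d²=148 > ρ²=34 → inactive
F = F_att + ΣF_rep = (4.5893,-2.0716)
Δp = p'−p = (0.2295,-0.1036); α = Δx/Fx = (24819/108160) / (24819/5408) = 1/20
check: Δy/Fy = (-11203/108160) / (-11203/5408) = 1/20 ✓

α = 1/20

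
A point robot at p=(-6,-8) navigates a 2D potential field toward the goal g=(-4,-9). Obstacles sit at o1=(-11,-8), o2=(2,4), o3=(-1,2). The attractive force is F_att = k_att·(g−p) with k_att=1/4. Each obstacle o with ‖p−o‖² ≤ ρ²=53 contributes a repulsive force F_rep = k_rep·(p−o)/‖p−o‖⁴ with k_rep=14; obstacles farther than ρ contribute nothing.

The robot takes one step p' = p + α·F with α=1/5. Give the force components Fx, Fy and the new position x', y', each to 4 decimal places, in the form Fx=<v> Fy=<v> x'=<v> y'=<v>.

F_att = 1/4·(g−p) = 1/4·(2,-1) = (0.5000,-0.2500)
o1: d²=25 ≤ ρ²=53; F_rep = 14·(5,0)/25² = (0.1120,0.0000)
o2: d²=208 > ρ²=53 → inactive
o3: d²=125 > ρ²=53 → inactive
F = F_att + ΣF_rep = (0.6120,-0.2500)
p' = p + 1/5·F = (-5.8776,-8.0500)

Fx=0.6120 Fy=-0.2500 x'=-5.8776 y'=-8.0500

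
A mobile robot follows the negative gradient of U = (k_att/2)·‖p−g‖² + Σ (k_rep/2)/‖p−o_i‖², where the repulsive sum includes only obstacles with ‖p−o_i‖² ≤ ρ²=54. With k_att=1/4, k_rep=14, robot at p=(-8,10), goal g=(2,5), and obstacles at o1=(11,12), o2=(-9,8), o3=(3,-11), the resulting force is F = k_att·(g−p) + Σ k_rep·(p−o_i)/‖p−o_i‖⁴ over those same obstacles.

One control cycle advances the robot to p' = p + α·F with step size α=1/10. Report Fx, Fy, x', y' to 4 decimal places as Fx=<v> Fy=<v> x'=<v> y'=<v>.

F_att = 1/4·(g−p) = 1/4·(10,-5) = (2.5000,-1.2500)
o1: d²=365 > ρ²=54 → inactive
o2: d²=5 ≤ ρ²=54; F_rep = 14·(1,2)/5² = (0.5600,1.1200)
o3: d²=562 > ρ²=54 → inactive
F = F_att + ΣF_rep = (3.0600,-0.1300)
p' = p + 1/10·F = (-7.6940,9.9870)

Fx=3.0600 Fy=-0.1300 x'=-7.6940 y'=9.9870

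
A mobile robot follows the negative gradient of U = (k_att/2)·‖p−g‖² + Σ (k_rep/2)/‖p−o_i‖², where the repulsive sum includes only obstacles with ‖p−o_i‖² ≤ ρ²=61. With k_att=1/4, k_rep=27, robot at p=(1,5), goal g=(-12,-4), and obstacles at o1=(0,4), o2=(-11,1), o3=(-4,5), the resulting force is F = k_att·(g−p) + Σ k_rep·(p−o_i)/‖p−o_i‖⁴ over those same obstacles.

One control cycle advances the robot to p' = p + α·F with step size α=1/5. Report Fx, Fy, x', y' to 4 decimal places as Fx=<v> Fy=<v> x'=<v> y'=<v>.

F_att = 1/4·(g−p) = 1/4·(-13,-9) = (-3.2500,-2.2500)
o1: d²=2 ≤ ρ²=61; F_rep = 27·(1,1)/2² = (6.7500,6.7500)
o2: d²=160 > ρ²=61 → inactive
o3: d²=25 ≤ ρ²=61; F_rep = 27·(5,0)/25² = (0.2160,0.0000)
F = F_att + ΣF_rep = (3.7160,4.5000)
p' = p + 1/5·F = (1.7432,5.9000)

Fx=3.7160 Fy=4.5000 x'=1.7432 y'=5.9000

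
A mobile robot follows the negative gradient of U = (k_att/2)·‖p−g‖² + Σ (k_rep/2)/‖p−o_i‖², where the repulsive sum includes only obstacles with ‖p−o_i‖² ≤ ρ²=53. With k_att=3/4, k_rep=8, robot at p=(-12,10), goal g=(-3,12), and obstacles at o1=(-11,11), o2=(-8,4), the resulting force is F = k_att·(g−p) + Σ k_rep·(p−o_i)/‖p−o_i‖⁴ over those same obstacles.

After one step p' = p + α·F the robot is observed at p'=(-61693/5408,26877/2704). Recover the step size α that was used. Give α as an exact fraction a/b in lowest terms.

F_att = 3/4·(g−p) = 3/4·(9,2) = (6.7500,1.5000)
o1: d²=2 ≤ ρ²=53; F_rep = 8·(-1,-1)/2² = (-2.0000,-2.0000)
o2: d²=52 ≤ ρ²=53; F_rep = 8·(-4,6)/52² = (-0.0118,0.0178)
F = F_att + ΣF_rep = (4.7382,-0.4822)
Δp = p'−p = (0.5923,-0.0603); α = Δx/Fx = (3203/5408) / (3203/676) = 1/8
check: Δy/Fy = (-163/2704) / (-163/338) = 1/8 ✓

α = 1/8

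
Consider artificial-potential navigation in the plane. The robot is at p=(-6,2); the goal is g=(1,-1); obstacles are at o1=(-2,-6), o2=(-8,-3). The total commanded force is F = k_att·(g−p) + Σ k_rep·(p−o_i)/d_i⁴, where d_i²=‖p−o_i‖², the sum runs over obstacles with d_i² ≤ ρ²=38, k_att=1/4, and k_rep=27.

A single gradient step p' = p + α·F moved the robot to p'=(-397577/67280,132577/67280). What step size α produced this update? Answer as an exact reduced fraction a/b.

F_att = 1/4·(g−p) = 1/4·(7,-3) = (1.7500,-0.7500)
o1: d²=80 > ρ²=38 → inactive
o2: d²=29 ≤ ρ²=38; F_rep = 27·(2,5)/29² = (0.0642,0.1605)
F = F_att + ΣF_rep = (1.8142,-0.5895)
Δp = p'−p = (0.0907,-0.0295); α = Δx/Fx = (6103/67280) / (6103/3364) = 1/20
check: Δy/Fy = (-1983/67280) / (-1983/3364) = 1/20 ✓

α = 1/20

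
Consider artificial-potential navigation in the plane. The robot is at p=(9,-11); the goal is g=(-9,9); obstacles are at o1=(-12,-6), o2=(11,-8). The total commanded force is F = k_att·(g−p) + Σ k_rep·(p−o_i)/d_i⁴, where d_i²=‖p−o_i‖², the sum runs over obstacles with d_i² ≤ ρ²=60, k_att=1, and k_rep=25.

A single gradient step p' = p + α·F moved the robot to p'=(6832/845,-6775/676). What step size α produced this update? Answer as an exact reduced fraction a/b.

α = 1/20

F_att = 1·(g−p) = 1·(-18,20) = (-18.0000,20.0000)
o1: d²=466 > ρ²=60 → inactive
o2: d²=13 ≤ ρ²=60; F_rep = 25·(-2,-3)/13² = (-0.2959,-0.4438)
F = F_att + ΣF_rep = (-18.2959,19.5562)
Δp = p'−p = (-0.9148,0.9778); α = Δx/Fx = (-773/845) / (-3092/169) = 1/20
check: Δy/Fy = (661/676) / (3305/169) = 1/20 ✓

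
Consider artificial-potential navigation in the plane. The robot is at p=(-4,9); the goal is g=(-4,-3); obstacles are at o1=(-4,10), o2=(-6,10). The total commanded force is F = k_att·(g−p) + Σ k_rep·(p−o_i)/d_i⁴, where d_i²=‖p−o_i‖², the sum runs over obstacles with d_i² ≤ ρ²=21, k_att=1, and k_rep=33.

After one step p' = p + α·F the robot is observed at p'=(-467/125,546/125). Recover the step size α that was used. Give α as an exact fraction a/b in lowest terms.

α = 1/10

F_att = 1·(g−p) = 1·(0,-12) = (0.0000,-12.0000)
o1: d²=1 ≤ ρ²=21; F_rep = 33·(0,-1)/1² = (0.0000,-33.0000)
o2: d²=5 ≤ ρ²=21; F_rep = 33·(2,-1)/5² = (2.6400,-1.3200)
F = F_att + ΣF_rep = (2.6400,-46.3200)
Δp = p'−p = (0.2640,-4.6320); α = Δx/Fx = (33/125) / (66/25) = 1/10
check: Δy/Fy = (-579/125) / (-1158/25) = 1/10 ✓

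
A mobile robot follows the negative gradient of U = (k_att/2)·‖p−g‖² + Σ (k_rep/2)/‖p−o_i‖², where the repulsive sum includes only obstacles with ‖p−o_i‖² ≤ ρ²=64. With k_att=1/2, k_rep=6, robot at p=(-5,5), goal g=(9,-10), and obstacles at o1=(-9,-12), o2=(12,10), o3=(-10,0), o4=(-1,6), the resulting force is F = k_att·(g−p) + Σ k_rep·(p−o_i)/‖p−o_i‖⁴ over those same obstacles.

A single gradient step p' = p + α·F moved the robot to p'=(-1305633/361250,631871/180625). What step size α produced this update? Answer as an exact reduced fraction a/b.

F_att = 1/2·(g−p) = 1/2·(14,-15) = (7.0000,-7.5000)
o1: d²=305 > ρ²=64 → inactive
o2: d²=314 > ρ²=64 → inactive
o3: d²=50 ≤ ρ²=64; F_rep = 6·(5,5)/50² = (0.0120,0.0120)
o4: d²=17 ≤ ρ²=64; F_rep = 6·(-4,-1)/17² = (-0.0830,-0.0208)
F = F_att + ΣF_rep = (6.9290,-7.5088)
Δp = p'−p = (1.3858,-1.5018); α = Δx/Fx = (500617/361250) / (500617/72250) = 1/5
check: Δy/Fy = (-271254/180625) / (-271254/36125) = 1/5 ✓

α = 1/5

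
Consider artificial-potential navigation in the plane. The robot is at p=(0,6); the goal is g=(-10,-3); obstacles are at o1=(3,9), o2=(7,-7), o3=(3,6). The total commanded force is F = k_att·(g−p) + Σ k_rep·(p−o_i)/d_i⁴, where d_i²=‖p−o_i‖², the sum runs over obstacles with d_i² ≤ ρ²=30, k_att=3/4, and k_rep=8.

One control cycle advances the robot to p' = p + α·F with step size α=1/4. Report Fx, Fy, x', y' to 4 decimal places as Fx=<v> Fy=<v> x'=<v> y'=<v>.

F_att = 3/4·(g−p) = 3/4·(-10,-9) = (-7.5000,-6.7500)
o1: d²=18 ≤ ρ²=30; F_rep = 8·(-3,-3)/18² = (-0.0741,-0.0741)
o2: d²=218 > ρ²=30 → inactive
o3: d²=9 ≤ ρ²=30; F_rep = 8·(-3,0)/9² = (-0.2963,0.0000)
F = F_att + ΣF_rep = (-7.8704,-6.8241)
p' = p + 1/4·F = (-1.9676,4.2940)

Fx=-7.8704 Fy=-6.8241 x'=-1.9676 y'=4.2940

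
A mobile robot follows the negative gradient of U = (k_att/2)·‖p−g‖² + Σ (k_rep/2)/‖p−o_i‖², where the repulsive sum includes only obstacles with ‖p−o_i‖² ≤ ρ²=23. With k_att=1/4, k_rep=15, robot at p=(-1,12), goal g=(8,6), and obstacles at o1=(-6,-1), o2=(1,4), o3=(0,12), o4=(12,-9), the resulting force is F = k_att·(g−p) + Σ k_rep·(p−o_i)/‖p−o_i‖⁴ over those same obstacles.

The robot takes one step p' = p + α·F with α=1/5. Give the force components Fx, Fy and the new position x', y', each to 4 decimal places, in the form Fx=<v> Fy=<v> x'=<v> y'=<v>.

F_att = 1/4·(g−p) = 1/4·(9,-6) = (2.2500,-1.5000)
o1: d²=194 > ρ²=23 → inactive
o2: d²=68 > ρ²=23 → inactive
o3: d²=1 ≤ ρ²=23; F_rep = 15·(-1,0)/1² = (-15.0000,0.0000)
o4: d²=610 > ρ²=23 → inactive
F = F_att + ΣF_rep = (-12.7500,-1.5000)
p' = p + 1/5·F = (-3.5500,11.7000)

Fx=-12.7500 Fy=-1.5000 x'=-3.5500 y'=11.7000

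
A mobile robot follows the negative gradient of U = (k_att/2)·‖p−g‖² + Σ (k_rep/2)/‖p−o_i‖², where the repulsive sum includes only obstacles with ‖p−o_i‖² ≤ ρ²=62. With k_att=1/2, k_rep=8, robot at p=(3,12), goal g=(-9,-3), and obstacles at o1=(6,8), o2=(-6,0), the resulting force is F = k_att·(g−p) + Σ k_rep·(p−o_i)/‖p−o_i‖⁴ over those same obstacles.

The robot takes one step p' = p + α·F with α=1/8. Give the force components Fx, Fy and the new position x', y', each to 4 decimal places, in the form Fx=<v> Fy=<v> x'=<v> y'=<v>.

F_att = 1/2·(g−p) = 1/2·(-12,-15) = (-6.0000,-7.5000)
o1: d²=25 ≤ ρ²=62; F_rep = 8·(-3,4)/25² = (-0.0384,0.0512)
o2: d²=225 > ρ²=62 → inactive
F = F_att + ΣF_rep = (-6.0384,-7.4488)
p' = p + 1/8·F = (2.2452,11.0689)

Fx=-6.0384 Fy=-7.4488 x'=2.2452 y'=11.0689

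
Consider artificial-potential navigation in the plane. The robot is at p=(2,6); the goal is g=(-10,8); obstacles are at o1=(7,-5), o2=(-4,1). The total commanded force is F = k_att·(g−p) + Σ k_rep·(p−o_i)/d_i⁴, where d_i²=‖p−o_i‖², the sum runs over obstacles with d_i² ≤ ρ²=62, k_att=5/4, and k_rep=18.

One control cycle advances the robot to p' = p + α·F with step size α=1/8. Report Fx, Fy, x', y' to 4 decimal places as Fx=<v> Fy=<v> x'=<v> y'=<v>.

Fx=-14.9710 Fy=2.5242 x'=0.1286 y'=6.3155

F_att = 5/4·(g−p) = 5/4·(-12,2) = (-15.0000,2.5000)
o1: d²=146 > ρ²=62 → inactive
o2: d²=61 ≤ ρ²=62; F_rep = 18·(6,5)/61² = (0.0290,0.0242)
F = F_att + ΣF_rep = (-14.9710,2.5242)
p' = p + 1/8·F = (0.1286,6.3155)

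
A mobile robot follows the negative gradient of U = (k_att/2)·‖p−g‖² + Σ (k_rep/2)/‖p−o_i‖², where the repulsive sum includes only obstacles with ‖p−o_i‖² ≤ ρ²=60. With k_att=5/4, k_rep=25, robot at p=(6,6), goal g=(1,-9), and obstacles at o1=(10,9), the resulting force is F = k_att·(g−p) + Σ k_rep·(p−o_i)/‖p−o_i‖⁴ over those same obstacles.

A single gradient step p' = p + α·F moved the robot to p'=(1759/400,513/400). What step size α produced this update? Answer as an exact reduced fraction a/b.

F_att = 5/4·(g−p) = 5/4·(-5,-15) = (-6.2500,-18.7500)
o1: d²=25 ≤ ρ²=60; F_rep = 25·(-4,-3)/25² = (-0.1600,-0.1200)
F = F_att + ΣF_rep = (-6.4100,-18.8700)
Δp = p'−p = (-1.6025,-4.7175); α = Δx/Fx = (-641/400) / (-641/100) = 1/4
check: Δy/Fy = (-1887/400) / (-1887/100) = 1/4 ✓

α = 1/4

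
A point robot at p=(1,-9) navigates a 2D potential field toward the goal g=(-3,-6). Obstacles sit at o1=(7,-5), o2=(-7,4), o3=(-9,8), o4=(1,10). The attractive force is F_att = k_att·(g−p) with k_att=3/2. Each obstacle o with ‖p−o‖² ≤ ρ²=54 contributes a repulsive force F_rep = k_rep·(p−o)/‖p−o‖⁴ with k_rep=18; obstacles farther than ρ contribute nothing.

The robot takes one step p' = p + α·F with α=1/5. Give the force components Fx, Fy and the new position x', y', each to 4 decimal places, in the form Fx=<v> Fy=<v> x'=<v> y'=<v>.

F_att = 3/2·(g−p) = 3/2·(-4,3) = (-6.0000,4.5000)
o1: d²=52 ≤ ρ²=54; F_rep = 18·(-6,-4)/52² = (-0.0399,-0.0266)
o2: d²=233 > ρ²=54 → inactive
o3: d²=389 > ρ²=54 → inactive
o4: d²=361 > ρ²=54 → inactive
F = F_att + ΣF_rep = (-6.0399,4.4734)
p' = p + 1/5·F = (-0.2080,-8.1053)

Fx=-6.0399 Fy=4.4734 x'=-0.2080 y'=-8.1053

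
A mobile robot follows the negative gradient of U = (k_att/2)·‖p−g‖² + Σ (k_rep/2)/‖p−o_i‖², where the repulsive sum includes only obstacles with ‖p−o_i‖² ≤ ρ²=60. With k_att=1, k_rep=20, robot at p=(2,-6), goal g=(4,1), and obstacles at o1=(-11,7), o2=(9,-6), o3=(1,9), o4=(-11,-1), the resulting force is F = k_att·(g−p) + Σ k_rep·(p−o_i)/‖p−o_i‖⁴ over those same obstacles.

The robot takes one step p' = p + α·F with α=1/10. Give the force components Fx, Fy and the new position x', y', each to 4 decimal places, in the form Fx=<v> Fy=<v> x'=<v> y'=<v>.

Fx=1.9417 Fy=7.0000 x'=2.1942 y'=-5.3000

F_att = 1·(g−p) = 1·(2,7) = (2.0000,7.0000)
o1: d²=338 > ρ²=60 → inactive
o2: d²=49 ≤ ρ²=60; F_rep = 20·(-7,0)/49² = (-0.0583,0.0000)
o3: d²=226 > ρ²=60 → inactive
o4: d²=194 > ρ²=60 → inactive
F = F_att + ΣF_rep = (1.9417,7.0000)
p' = p + 1/10·F = (2.1942,-5.3000)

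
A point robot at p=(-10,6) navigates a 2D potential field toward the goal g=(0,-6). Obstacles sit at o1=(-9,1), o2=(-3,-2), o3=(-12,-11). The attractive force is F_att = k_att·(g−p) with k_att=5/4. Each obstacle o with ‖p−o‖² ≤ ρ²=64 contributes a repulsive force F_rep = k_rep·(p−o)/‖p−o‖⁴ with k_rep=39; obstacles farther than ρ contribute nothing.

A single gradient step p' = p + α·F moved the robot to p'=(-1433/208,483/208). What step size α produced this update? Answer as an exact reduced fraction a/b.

α = 1/4

F_att = 5/4·(g−p) = 5/4·(10,-12) = (12.5000,-15.0000)
o1: d²=26 ≤ ρ²=64; F_rep = 39·(-1,5)/26² = (-0.0577,0.2885)
o2: d²=113 > ρ²=64 → inactive
o3: d²=293 > ρ²=64 → inactive
F = F_att + ΣF_rep = (12.4423,-14.7115)
Δp = p'−p = (3.1106,-3.6779); α = Δx/Fx = (647/208) / (647/52) = 1/4
check: Δy/Fy = (-765/208) / (-765/52) = 1/4 ✓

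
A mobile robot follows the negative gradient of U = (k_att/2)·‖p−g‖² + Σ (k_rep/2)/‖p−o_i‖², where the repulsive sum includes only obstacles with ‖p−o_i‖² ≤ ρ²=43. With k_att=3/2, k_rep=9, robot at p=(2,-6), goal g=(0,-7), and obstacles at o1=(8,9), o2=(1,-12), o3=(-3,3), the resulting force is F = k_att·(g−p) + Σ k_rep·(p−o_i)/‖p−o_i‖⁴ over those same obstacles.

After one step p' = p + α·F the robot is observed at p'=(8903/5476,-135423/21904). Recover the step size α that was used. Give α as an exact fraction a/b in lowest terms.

α = 1/8

F_att = 3/2·(g−p) = 3/2·(-2,-1) = (-3.0000,-1.5000)
o1: d²=261 > ρ²=43 → inactive
o2: d²=37 ≤ ρ²=43; F_rep = 9·(1,6)/37² = (0.0066,0.0394)
o3: d²=106 > ρ²=43 → inactive
F = F_att + ΣF_rep = (-2.9934,-1.4606)
Δp = p'−p = (-0.3742,-0.1826); α = Δx/Fx = (-2049/5476) / (-4098/1369) = 1/8
check: Δy/Fy = (-3999/21904) / (-3999/2738) = 1/8 ✓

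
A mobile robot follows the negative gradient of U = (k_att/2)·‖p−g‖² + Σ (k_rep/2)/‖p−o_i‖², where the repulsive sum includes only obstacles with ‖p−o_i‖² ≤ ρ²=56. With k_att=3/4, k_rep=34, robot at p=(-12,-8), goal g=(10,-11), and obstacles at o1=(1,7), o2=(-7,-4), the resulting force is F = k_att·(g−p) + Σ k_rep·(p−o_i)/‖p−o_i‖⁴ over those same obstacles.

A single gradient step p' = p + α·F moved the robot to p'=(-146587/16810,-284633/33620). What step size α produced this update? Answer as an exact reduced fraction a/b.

F_att = 3/4·(g−p) = 3/4·(22,-3) = (16.5000,-2.2500)
o1: d²=394 > ρ²=56 → inactive
o2: d²=41 ≤ ρ²=56; F_rep = 34·(-5,-4)/41² = (-0.1011,-0.0809)
F = F_att + ΣF_rep = (16.3989,-2.3309)
Δp = p'−p = (3.2798,-0.4662); α = Δx/Fx = (55133/16810) / (55133/3362) = 1/5
check: Δy/Fy = (-15673/33620) / (-15673/6724) = 1/5 ✓

α = 1/5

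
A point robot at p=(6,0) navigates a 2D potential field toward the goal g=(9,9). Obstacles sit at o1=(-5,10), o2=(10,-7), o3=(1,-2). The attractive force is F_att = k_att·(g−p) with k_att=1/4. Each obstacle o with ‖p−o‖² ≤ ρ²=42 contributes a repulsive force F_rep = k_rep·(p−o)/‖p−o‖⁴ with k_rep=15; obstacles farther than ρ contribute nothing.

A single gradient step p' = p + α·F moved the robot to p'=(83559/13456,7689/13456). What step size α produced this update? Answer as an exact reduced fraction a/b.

F_att = 1/4·(g−p) = 1/4·(3,9) = (0.7500,2.2500)
o1: d²=221 > ρ²=42 → inactive
o2: d²=65 > ρ²=42 → inactive
o3: d²=29 ≤ ρ²=42; F_rep = 15·(5,2)/29² = (0.0892,0.0357)
F = F_att + ΣF_rep = (0.8392,2.2857)
Δp = p'−p = (0.2098,0.5714); α = Δx/Fx = (2823/13456) / (2823/3364) = 1/4
check: Δy/Fy = (7689/13456) / (7689/3364) = 1/4 ✓

α = 1/4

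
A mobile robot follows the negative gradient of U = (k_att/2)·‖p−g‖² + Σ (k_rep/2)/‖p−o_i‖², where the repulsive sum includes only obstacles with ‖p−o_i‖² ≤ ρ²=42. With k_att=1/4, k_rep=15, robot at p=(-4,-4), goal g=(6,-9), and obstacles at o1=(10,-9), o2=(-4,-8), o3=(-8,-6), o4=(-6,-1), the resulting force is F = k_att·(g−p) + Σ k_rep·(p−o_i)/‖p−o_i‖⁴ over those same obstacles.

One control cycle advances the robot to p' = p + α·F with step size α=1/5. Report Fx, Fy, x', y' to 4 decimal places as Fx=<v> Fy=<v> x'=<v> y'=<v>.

Fx=2.8275 Fy=-1.2069 x'=-3.4345 y'=-4.2414

F_att = 1/4·(g−p) = 1/4·(10,-5) = (2.5000,-1.2500)
o1: d²=221 > ρ²=42 → inactive
o2: d²=16 ≤ ρ²=42; F_rep = 15·(0,4)/16² = (0.0000,0.2344)
o3: d²=20 ≤ ρ²=42; F_rep = 15·(4,2)/20² = (0.1500,0.0750)
o4: d²=13 ≤ ρ²=42; F_rep = 15·(2,-3)/13² = (0.1775,-0.2663)
F = F_att + ΣF_rep = (2.8275,-1.2069)
p' = p + 1/5·F = (-3.4345,-4.2414)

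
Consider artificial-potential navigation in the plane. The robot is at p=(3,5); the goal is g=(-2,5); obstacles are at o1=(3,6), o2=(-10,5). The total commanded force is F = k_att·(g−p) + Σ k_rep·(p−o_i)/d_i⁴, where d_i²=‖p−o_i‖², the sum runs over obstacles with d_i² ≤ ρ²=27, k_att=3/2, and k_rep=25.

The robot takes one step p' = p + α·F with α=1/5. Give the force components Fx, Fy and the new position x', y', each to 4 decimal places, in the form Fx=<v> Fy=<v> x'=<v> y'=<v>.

F_att = 3/2·(g−p) = 3/2·(-5,0) = (-7.5000,0.0000)
o1: d²=1 ≤ ρ²=27; F_rep = 25·(0,-1)/1² = (0.0000,-25.0000)
o2: d²=169 > ρ²=27 → inactive
F = F_att + ΣF_rep = (-7.5000,-25.0000)
p' = p + 1/5·F = (1.5000,0.0000)

Fx=-7.5000 Fy=-25.0000 x'=1.5000 y'=0.0000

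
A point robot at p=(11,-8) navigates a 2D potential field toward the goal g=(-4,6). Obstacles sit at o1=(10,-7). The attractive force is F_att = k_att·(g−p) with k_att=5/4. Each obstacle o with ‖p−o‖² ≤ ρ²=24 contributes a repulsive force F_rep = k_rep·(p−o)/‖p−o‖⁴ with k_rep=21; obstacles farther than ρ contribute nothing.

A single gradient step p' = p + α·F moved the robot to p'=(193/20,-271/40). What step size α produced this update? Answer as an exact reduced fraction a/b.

F_att = 5/4·(g−p) = 5/4·(-15,14) = (-18.7500,17.5000)
o1: d²=2 ≤ ρ²=24; F_rep = 21·(1,-1)/2² = (5.2500,-5.2500)
F = F_att + ΣF_rep = (-13.5000,12.2500)
Δp = p'−p = (-1.3500,1.2250); α = Δx/Fx = (-27/20) / (-27/2) = 1/10
check: Δy/Fy = (49/40) / (49/4) = 1/10 ✓

α = 1/10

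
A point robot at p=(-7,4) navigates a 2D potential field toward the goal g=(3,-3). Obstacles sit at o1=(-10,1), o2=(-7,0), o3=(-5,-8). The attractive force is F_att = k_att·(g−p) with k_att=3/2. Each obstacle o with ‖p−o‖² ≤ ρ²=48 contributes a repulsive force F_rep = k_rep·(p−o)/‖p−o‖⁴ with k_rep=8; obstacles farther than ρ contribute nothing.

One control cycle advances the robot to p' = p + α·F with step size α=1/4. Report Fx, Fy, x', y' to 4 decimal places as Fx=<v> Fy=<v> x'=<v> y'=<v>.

Fx=15.0741 Fy=-10.3009 x'=-3.2315 y'=1.4248

F_att = 3/2·(g−p) = 3/2·(10,-7) = (15.0000,-10.5000)
o1: d²=18 ≤ ρ²=48; F_rep = 8·(3,3)/18² = (0.0741,0.0741)
o2: d²=16 ≤ ρ²=48; F_rep = 8·(0,4)/16² = (0.0000,0.1250)
o3: d²=148 > ρ²=48 → inactive
F = F_att + ΣF_rep = (15.0741,-10.3009)
p' = p + 1/4·F = (-3.2315,1.4248)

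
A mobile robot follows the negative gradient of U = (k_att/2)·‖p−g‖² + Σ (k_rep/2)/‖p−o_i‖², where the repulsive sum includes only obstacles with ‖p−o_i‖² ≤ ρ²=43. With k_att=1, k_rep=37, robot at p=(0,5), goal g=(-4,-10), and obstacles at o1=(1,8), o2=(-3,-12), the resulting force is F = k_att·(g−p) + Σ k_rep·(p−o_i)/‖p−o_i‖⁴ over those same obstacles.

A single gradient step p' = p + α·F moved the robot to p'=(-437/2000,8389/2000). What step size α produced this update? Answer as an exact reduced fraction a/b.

F_att = 1·(g−p) = 1·(-4,-15) = (-4.0000,-15.0000)
o1: d²=10 ≤ ρ²=43; F_rep = 37·(-1,-3)/10² = (-0.3700,-1.1100)
o2: d²=298 > ρ²=43 → inactive
F = F_att + ΣF_rep = (-4.3700,-16.1100)
Δp = p'−p = (-0.2185,-0.8055); α = Δx/Fx = (-437/2000) / (-437/100) = 1/20
check: Δy/Fy = (-1611/2000) / (-1611/100) = 1/20 ✓

α = 1/20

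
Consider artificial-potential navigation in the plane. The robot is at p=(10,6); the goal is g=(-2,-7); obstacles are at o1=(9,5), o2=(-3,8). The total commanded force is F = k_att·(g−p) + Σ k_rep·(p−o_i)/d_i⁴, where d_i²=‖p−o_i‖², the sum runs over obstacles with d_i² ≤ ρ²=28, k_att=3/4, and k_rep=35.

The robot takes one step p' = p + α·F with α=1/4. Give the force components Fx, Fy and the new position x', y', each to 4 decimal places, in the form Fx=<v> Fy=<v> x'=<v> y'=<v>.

F_att = 3/4·(g−p) = 3/4·(-12,-13) = (-9.0000,-9.7500)
o1: d²=2 ≤ ρ²=28; F_rep = 35·(1,1)/2² = (8.7500,8.7500)
o2: d²=173 > ρ²=28 → inactive
F = F_att + ΣF_rep = (-0.2500,-1.0000)
p' = p + 1/4·F = (9.9375,5.7500)

Fx=-0.2500 Fy=-1.0000 x'=9.9375 y'=5.7500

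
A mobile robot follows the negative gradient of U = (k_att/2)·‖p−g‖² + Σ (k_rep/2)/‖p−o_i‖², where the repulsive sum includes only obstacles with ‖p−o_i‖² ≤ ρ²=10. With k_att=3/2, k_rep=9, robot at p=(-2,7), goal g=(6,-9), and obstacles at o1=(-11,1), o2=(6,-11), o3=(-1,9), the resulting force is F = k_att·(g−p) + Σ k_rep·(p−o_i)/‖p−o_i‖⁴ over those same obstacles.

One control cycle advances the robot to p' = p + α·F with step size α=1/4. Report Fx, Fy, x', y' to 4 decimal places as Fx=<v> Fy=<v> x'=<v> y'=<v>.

Fx=11.6400 Fy=-24.7200 x'=0.9100 y'=0.8200

F_att = 3/2·(g−p) = 3/2·(8,-16) = (12.0000,-24.0000)
o1: d²=117 > ρ²=10 → inactive
o2: d²=388 > ρ²=10 → inactive
o3: d²=5 ≤ ρ²=10; F_rep = 9·(-1,-2)/5² = (-0.3600,-0.7200)
F = F_att + ΣF_rep = (11.6400,-24.7200)
p' = p + 1/4·F = (0.9100,0.8200)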